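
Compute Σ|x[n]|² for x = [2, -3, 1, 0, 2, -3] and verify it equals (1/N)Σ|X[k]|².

Time domain:
Σ|x[n]|² = |2|² + |-3|² + |1|² + |0|² + |2|² + |-3|² = 27.0000

Frequency domain:
(1/6)Σ|X[k]|² = (1/6)(|-1|² + |-2.5000+0.8660i|² + |3.5000-0.8660i|² + |11|² + |3.5000+0.8660i|² + |-2.5000-0.8660i|²) = (1/6)·162.0000 = 27.0000

Both sides agree, confirming Parseval's theorem.

Σ|x[n]|² = (1/N)Σ|X[k]|² = 27.0000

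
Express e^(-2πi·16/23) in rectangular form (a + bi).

ω_23^16 = e^(-2πi·16/23)
= cos(-2π·16/23) + i·sin(-2π·16/23)
= cos(-32π/23) + i·sin(-32π/23)

ω_23^16 = cos(-32π/23) + i·sin(-32π/23) = -0.3349+0.9423i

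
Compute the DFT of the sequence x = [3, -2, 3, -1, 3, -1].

X[k] = Σ(n=0 to 5) x[n] · ω_6^(nk)
where ω_6 = e^(-2πi/6)

Computing each X[k]:
X[0] = 5
X[1] = -0.5000+0.8660i
X[2] = 0.5000+0.8660i
X[3] = 13
X[4] = 0.5000-0.8660i
X[5] = -0.5000-0.8660i

X = [5, -0.5000+0.8660i, 0.5000+0.8660i, 13, 0.5000-0.8660i, -0.5000-0.8660i]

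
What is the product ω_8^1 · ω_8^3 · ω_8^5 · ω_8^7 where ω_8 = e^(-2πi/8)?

The primitive 8th roots of unity are ω_8^k for k coprime to 8: k ∈ {1, 3, 5, 7}
Their product equals the constant term of the cyclotomic polynomial Φ_8(x) up to sign.
For n ≥ 3, the product of all primitive nth roots of unity is 1. (For n=1 it is 1; for n=2 it is -1.)

1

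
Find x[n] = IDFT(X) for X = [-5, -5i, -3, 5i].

x[n] = (1/4) Σ(k=0 to 3) X[k] · e^(2πikn/4)

Computing each x[n]:
x[0] = -2
x[1] = 2
x[2] = -2
x[3] = -3

x = [-2, 2, -2, -3]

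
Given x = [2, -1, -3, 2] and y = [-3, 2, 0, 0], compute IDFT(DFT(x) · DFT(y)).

(x ⊛ y)[n] = Σ(m=0 to 3) x[m] · y[(n-m) mod 4]

Computing each output sample:
(x ⊛ y)[0] = -2
(x ⊛ y)[1] = 7
(x ⊛ y)[2] = 7
(x ⊛ y)[3] = -12

x ⊛ y = [-2, 7, 7, -12]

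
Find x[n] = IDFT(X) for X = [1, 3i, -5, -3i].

x[n] = (1/4) Σ(k=0 to 3) X[k] · e^(2πikn/4)

Computing each x[n]:
x[0] = -1
x[1] = 0
x[2] = -1
x[3] = 3

x = [-1, 0, -1, 3]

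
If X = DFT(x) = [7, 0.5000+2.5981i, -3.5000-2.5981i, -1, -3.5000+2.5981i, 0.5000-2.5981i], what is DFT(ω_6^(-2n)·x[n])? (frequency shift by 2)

Modulation property: DFT(ω_6^(-2n)·x[n]) = X[(k-2) mod 6], so circularly shift X by 2 positions.

X[k-2] = [-3.5000+2.5981i, 0.5000-2.5981i, 7, 0.5000+2.5981i, -3.5000-2.5981i, -1]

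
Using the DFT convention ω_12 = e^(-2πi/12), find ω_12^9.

ω_12^9 = e^(-2πi·9/12)
= cos(-2π·9/12) + i·sin(-2π·9/12)
= cos(-18π/12) + i·sin(-18π/12)

ω_12^9 = cos(-18π/12) + i·sin(-18π/12) = 1i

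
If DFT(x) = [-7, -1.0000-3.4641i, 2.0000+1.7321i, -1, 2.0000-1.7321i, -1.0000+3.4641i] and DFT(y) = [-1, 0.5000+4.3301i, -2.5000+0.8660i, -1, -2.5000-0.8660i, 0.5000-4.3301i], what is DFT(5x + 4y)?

By linearity: DFT(5x + 4y) = 5·DFT(x) + 4·DFT(y)
= 5·[-7, -1.0000-3.4641i, 2.0000+1.7321i, -1, 2.0000-1.7321i, -1.0000+3.4641i] + 4·[-1, 0.5000+4.3301i, -2.5000+0.8660i, -1, -2.5000-0.8660i, 0.5000-4.3301i]

Computing element-wise:
Z[0] = 5·(-7) + 4·(-1) = -39
Z[1] = 5·(-1.0000-3.4641i) + 4·(0.5000+4.3301i) = -3.0000-0.0001i
Z[2] = 5·(2.0000+1.7321i) + 4·(-2.5000+0.8660i) = 12.1245i
Z[3] = 5·(-1) + 4·(-1) = -9
Z[4] = 5·(2.0000-1.7321i) + 4·(-2.5000-0.8660i) = -12.1245i
Z[5] = 5·(-1.0000+3.4641i) + 4·(0.5000-4.3301i) = -3.0000+0.0001i

DFT(5x + 4y) = 5·X + 4·Y = [-39, -3.0000-0.0001i, 12.1245i, -9, -12.1245i, -3.0000+0.0001i]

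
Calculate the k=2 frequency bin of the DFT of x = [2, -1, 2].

X[2] = Σ(n=0 to 2) x[n] · ω_3^(2n) where ω_3 = e^(-2πi/3)
= (2)·ω_3^0 + (-1)·ω_3^2 + (2)·ω_3^4

X[2] = 1.5000-2.5981i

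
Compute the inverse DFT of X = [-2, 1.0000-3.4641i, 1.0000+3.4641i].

x[n] = (1/3) Σ(k=0 to 2) X[k] · e^(2πikn/3)

Computing each x[n]:
x[0] = 0
x[1] = 1
x[2] = -3

x = [0, 1, -3]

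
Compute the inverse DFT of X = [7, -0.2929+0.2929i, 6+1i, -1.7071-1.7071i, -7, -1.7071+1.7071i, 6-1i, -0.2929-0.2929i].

x[n] = (1/8) Σ(k=0 to 7) X[k] · e^(2πikn/8)

Computing each x[n]:
x[0] = 1
x[1] = 2
x[2] = -2
x[3] = 2
x[4] = 2
x[5] = 1
x[6] = -1
x[7] = 2

x = [1, 2, -2, 2, 2, 1, -1, 2]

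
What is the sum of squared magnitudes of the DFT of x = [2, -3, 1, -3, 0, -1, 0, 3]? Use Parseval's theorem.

Parseval: Σ|x[n]|² = (1/N)Σ|X[k]|², so Σ|X[k]|² = N·Σ|x[n]|² = 8·33.0000

Σ|X[k]|² = N·Σ|x[n]|² = 8·33.0000 = 264.0000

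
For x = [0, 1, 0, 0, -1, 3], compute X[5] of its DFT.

X[5] = Σ(n=0 to 5) x[n] · ω_6^(5n) where ω_6 = e^(-2πi/6)
= (0)·ω_6^0 + (1)·ω_6^5 + (0)·ω_6^10 + (0)·ω_6^15 + (-1)·ω_6^20 + (3)·ω_6^25

X[5] = 2.5000-0.8660i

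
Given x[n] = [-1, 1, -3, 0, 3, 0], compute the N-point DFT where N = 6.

X[k] = Σ(n=0 to 5) x[n] · ω_6^(nk)
where ω_6 = e^(-2πi/6)

Computing each X[k]:
X[0] = 0
X[1] = -0.5000+4.3301i
X[2] = -1.5000-6.0622i
X[3] = -2
X[4] = -1.5000+6.0622i
X[5] = -0.5000-4.3301i

X = [0, -0.5000+4.3301i, -1.5000-6.0622i, -2, -1.5000+6.0622i, -0.5000-4.3301i]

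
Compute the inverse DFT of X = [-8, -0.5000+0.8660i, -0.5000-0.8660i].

x[n] = (1/3) Σ(k=0 to 2) X[k] · e^(2πikn/3)

Computing each x[n]:
x[0] = -3
x[1] = -3
x[2] = -2

x = [-3, -3, -2]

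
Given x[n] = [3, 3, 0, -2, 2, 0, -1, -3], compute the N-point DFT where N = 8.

X[k] = Σ(n=0 to 7) x[n] · ω_8^(nk)
where ω_8 = e^(-2πi/8)

Computing each X[k]:
X[0] = 2
X[1] = 2.4142-3.8284i
X[2] = 6-8i
X[3] = -0.4142-1.8284i
X[4] = 6
X[5] = -0.4142+1.8284i
X[6] = 6+8i
X[7] = 2.4142+3.8284i

X = [2, 2.4142-3.8284i, 6-8i, -0.4142-1.8284i, 6, -0.4142+1.8284i, 6+8i, 2.4142+3.8284i]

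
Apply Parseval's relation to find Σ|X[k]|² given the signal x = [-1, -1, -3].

Parseval: Σ|x[n]|² = (1/N)Σ|X[k]|², so Σ|X[k]|² = N·Σ|x[n]|² = 3·11.0000

Σ|X[k]|² = N·Σ|x[n]|² = 3·11.0000 = 33.0000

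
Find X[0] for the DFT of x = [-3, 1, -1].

X[0] = Σ(n=0 to 2) x[n] · ω_3^0 = Σ x[n]
= (-3) + (1) + (-1)

X[0] = -3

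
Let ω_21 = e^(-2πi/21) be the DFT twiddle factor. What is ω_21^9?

ω_21^9 = e^(-2πi·9/21)
= cos(-2π·9/21) + i·sin(-2π·9/21)
= cos(-18π/21) + i·sin(-18π/21)

ω_21^9 = cos(-18π/21) + i·sin(-18π/21) = -0.9010-0.4339i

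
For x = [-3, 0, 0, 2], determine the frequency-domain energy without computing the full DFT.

Parseval: Σ|x[n]|² = (1/N)Σ|X[k]|², so Σ|X[k]|² = N·Σ|x[n]|² = 4·13.0000

Σ|X[k]|² = N·Σ|x[n]|² = 4·13.0000 = 52.0000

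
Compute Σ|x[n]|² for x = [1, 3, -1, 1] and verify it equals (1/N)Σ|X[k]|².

Time domain:
Σ|x[n]|² = |1|² + |3|² + |-1|² + |1|² = 12.0000

Frequency domain:
(1/4)Σ|X[k]|² = (1/4)(|4|² + |2-2i|² + |-4|² + |2+2i|²) = (1/4)·48.0000 = 12.0000

Both sides agree, confirming Parseval's theorem.

Σ|x[n]|² = (1/N)Σ|X[k]|² = 12.0000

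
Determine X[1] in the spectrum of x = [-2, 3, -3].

X[1] = Σ(n=0 to 2) x[n] · ω_3^(1n) where ω_3 = e^(-2πi/3)
= (-2)·ω_3^0 + (3)·ω_3^1 + (-3)·ω_3^2

X[1] = -2.0000-5.1962i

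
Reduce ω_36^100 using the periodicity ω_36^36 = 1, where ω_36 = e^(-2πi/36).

Since ω_36^36 = 1, powers reduce modulo 36.
100 mod 36 = 28
So ω_36^100 = ω_36^28 = e^(-2πi·28/36)

ω_36^100 = ω_36^28 = 0.1736+0.9848i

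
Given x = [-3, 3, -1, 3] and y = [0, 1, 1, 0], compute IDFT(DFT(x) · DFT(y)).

(x ⊛ y)[n] = Σ(m=0 to 3) x[m] · y[(n-m) mod 4]

Computing each output sample:
(x ⊛ y)[0] = 2
(x ⊛ y)[1] = 0
(x ⊛ y)[2] = 0
(x ⊛ y)[3] = 2

x ⊛ y = [2, 0, 0, 2]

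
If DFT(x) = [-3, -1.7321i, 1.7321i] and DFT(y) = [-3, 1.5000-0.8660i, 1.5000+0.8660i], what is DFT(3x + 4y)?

By linearity: DFT(3x + 4y) = 3·DFT(x) + 4·DFT(y)
= 3·[-3, -1.7321i, 1.7321i] + 4·[-3, 1.5000-0.8660i, 1.5000+0.8660i]

Computing element-wise:
Z[0] = 3·(-3) + 4·(-3) = -21
Z[1] = 3·(-1.7321i) + 4·(1.5000-0.8660i) = 6.0000-8.6603i
Z[2] = 3·(1.7321i) + 4·(1.5000+0.8660i) = 6.0000+8.6603i

DFT(3x + 4y) = 3·X + 4·Y = [-21, 6.0000-8.6603i, 6.0000+8.6603i]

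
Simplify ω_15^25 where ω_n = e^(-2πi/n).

Since ω_15^15 = 1, powers reduce modulo 15.
25 mod 15 = 10
So ω_15^25 = ω_15^10 = e^(-2πi·10/15)

ω_15^25 = ω_15^10 = -0.5000+0.8660i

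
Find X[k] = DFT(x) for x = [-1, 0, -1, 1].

X[k] = Σ(n=0 to 3) x[n] · ω_4^(nk)
where ω_4 = e^(-2πi/4)

Computing each X[k]:
X[0] = -1
X[1] = 1i
X[2] = -3
X[3] = -1i

X = [-1, 1i, -3, -1i]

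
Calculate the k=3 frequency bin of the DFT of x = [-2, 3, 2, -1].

X[3] = Σ(n=0 to 3) x[n] · ω_4^(3n) where ω_4 = e^(-2πi/4)
= (-2)·ω_4^0 + (3)·ω_4^3 + (2)·ω_4^6 + (-1)·ω_4^9

X[3] = -4+4i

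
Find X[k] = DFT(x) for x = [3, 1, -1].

X[k] = Σ(n=0 to 2) x[n] · ω_3^(nk)
where ω_3 = e^(-2πi/3)

Computing each X[k]:
X[0] = 3
X[1] = 3.0000-1.7321i
X[2] = 3.0000+1.7321i

X = [3, 3.0000-1.7321i, 3.0000+1.7321i]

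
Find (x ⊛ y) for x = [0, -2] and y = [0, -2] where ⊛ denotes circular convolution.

(x ⊛ y)[n] = Σ(m=0 to 1) x[m] · y[(n-m) mod 2]

Computing each output sample:
(x ⊛ y)[0] = 4
(x ⊛ y)[1] = 0

x ⊛ y = [4, 0]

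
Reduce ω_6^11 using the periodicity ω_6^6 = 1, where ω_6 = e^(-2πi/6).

Since ω_6^6 = 1, powers reduce modulo 6.
11 mod 6 = 5
So ω_6^11 = ω_6^5 = e^(-2πi·5/6)

ω_6^11 = ω_6^5 = 0.5000+0.8660i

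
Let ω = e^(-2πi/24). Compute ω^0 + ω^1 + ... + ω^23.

Sum of all nth roots of unity equals 0 for n > 1 (geometric series with r ≠ 1).

0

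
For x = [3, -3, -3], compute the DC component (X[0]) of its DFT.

X[0] = Σ(n=0 to 2) x[n] · ω_3^0 = Σ x[n]
= (3) + (-3) + (-3)

X[0] = -3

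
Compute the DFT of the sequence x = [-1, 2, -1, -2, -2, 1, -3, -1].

X[k] = Σ(n=0 to 7) x[n] · ω_8^(nk)
where ω_8 = e^(-2πi/8)

Computing each X[k]:
X[0] = -7
X[1] = 2.4142-2.0000i
X[2] = 1-6i
X[3] = -0.4142+2.0000i
X[4] = -7
X[5] = -0.4142-2.0000i
X[6] = 1+6i
X[7] = 2.4142+2.0000i

X = [-7, 2.4142-2.0000i, 1-6i, -0.4142+2.0000i, -7, -0.4142-2.0000i, 1+6i, 2.4142+2.0000i]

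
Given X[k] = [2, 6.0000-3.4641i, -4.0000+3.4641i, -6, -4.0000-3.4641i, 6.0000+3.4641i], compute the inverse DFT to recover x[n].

x[n] = (1/6) Σ(k=0 to 5) X[k] · e^(2πikn/6)

Computing each x[n]:
x[0] = 0
x[1] = 3
x[2] = 1
x[3] = -2
x[4] = -3
x[5] = 3

x = [0, 3, 1, -2, -3, 3]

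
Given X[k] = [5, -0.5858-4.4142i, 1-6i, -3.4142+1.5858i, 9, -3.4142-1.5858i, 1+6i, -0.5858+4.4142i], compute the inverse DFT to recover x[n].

x[n] = (1/8) Σ(k=0 to 7) X[k] · e^(2πikn/8)

Computing each x[n]:
x[0] = 1
x[1] = 2
x[2] = 3
x[3] = -2
x[4] = 3
x[5] = 0
x[6] = 0
x[7] = -2

x = [1, 2, 3, -2, 3, 0, 0, -2]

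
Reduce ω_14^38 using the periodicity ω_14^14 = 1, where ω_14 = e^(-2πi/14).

Since ω_14^14 = 1, powers reduce modulo 14.
38 mod 14 = 10
So ω_14^38 = ω_14^10 = e^(-2πi·10/14)

ω_14^38 = ω_14^10 = -0.2225+0.9749i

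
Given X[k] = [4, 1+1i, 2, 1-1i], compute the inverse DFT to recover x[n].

x[n] = (1/4) Σ(k=0 to 3) X[k] · e^(2πikn/4)

Computing each x[n]:
x[0] = 2
x[1] = 0
x[2] = 1
x[3] = 1

x = [2, 0, 1, 1]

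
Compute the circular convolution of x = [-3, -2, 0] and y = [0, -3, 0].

(x ⊛ y)[n] = Σ(m=0 to 2) x[m] · y[(n-m) mod 3]

Computing each output sample:
(x ⊛ y)[0] = 0
(x ⊛ y)[1] = 9
(x ⊛ y)[2] = 6

x ⊛ y = [0, 9, 6]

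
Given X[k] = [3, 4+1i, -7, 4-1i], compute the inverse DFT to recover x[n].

x[n] = (1/4) Σ(k=0 to 3) X[k] · e^(2πikn/4)

Computing each x[n]:
x[0] = 1
x[1] = 2
x[2] = -3
x[3] = 3

x = [1, 2, -3, 3]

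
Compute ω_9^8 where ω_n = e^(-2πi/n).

ω_9^8 = e^(-2πi·8/9)
= cos(-2π·8/9) + i·sin(-2π·8/9)
= cos(-16π/9) + i·sin(-16π/9)

ω_9^8 = cos(-16π/9) + i·sin(-16π/9) = 0.7660+0.6428i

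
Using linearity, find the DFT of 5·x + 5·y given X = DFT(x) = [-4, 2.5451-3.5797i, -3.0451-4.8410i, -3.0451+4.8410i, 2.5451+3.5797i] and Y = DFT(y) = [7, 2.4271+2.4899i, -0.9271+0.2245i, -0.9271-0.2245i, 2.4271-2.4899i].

By linearity: DFT(5x + 5y) = 5·DFT(x) + 5·DFT(y)
= 5·[-4, 2.5451-3.5797i, -3.0451-4.8410i, -3.0451+4.8410i, 2.5451+3.5797i] + 5·[7, 2.4271+2.4899i, -0.9271+0.2245i, -0.9271-0.2245i, 2.4271-2.4899i]

Computing element-wise:
Z[0] = 5·(-4) + 5·(7) = 15
Z[1] = 5·(2.5451-3.5797i) + 5·(2.4271+2.4899i) = 24.8610-5.4490i
Z[2] = 5·(-3.0451-4.8410i) + 5·(-0.9271+0.2245i) = -19.8610-23.0825i
Z[3] = 5·(-3.0451+4.8410i) + 5·(-0.9271-0.2245i) = -19.8610+23.0825i
Z[4] = 5·(2.5451+3.5797i) + 5·(2.4271-2.4899i) = 24.8610+5.4490i

DFT(5x + 5y) = 5·X + 5·Y = [15, 24.8610-5.4490i, -19.8610-23.0825i, -19.8610+23.0825i, 24.8610+5.4490i]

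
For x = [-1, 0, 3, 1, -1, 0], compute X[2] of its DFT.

X[2] = Σ(n=0 to 5) x[n] · ω_6^(2n) where ω_6 = e^(-2πi/6)
= (-1)·ω_6^0 + (0)·ω_6^2 + (3)·ω_6^4 + (1)·ω_6^6 + (-1)·ω_6^8 + (0)·ω_6^10

X[2] = -1.0000+3.4641i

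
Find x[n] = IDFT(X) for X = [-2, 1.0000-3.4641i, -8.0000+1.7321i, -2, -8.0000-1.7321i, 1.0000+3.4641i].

x[n] = (1/6) Σ(k=0 to 5) X[k] · e^(2πikn/6)

Computing each x[n]:
x[0] = -3
x[1] = 2
x[2] = 2
x[3] = -3
x[4] = -1
x[5] = 1

x = [-3, 2, 2, -3, -1, 1]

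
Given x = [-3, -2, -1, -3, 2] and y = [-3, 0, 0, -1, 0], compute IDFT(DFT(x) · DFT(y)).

(x ⊛ y)[n] = Σ(m=0 to 4) x[m] · y[(n-m) mod 5]

Computing each output sample:
(x ⊛ y)[0] = 10
(x ⊛ y)[1] = 9
(x ⊛ y)[2] = 1
(x ⊛ y)[3] = 12
(x ⊛ y)[4] = -4

x ⊛ y = [10, 9, 1, 12, -4]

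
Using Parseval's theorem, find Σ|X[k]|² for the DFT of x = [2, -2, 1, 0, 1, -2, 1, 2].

Parseval: Σ|x[n]|² = (1/N)Σ|X[k]|², so Σ|X[k]|² = N·Σ|x[n]|² = 8·19.0000

Σ|X[k]|² = N·Σ|x[n]|² = 8·19.0000 = 152.0000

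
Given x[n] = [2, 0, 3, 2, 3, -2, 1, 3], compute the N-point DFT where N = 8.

X[k] = Σ(n=0 to 7) x[n] · ω_8^(nk)
where ω_8 = e^(-2πi/8)

Computing each X[k]:
X[0] = 12
X[1] = 1.1213-2.7071i
X[2] = 1+7i
X[3] = -3.1213+1.2929i
X[4] = 6
X[5] = -3.1213-1.2929i
X[6] = 1-7i
X[7] = 1.1213+2.7071i

X = [12, 1.1213-2.7071i, 1+7i, -3.1213+1.2929i, 6, -3.1213-1.2929i, 1-7i, 1.1213+2.7071i]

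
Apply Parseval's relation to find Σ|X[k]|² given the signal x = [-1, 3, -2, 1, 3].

Parseval: Σ|x[n]|² = (1/N)Σ|X[k]|², so Σ|X[k]|² = N·Σ|x[n]|² = 5·24.0000

Σ|X[k]|² = N·Σ|x[n]|² = 5·24.0000 = 120.0000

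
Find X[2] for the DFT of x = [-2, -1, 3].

X[2] = Σ(n=0 to 2) x[n] · ω_3^(2n) where ω_3 = e^(-2πi/3)
= (-2)·ω_3^0 + (-1)·ω_3^2 + (3)·ω_3^4

X[2] = -3.0000-3.4641i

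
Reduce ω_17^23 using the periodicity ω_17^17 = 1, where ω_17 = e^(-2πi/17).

Since ω_17^17 = 1, powers reduce modulo 17.
23 mod 17 = 6
So ω_17^23 = ω_17^6 = e^(-2πi·6/17)

ω_17^23 = ω_17^6 = -0.6026-0.7980i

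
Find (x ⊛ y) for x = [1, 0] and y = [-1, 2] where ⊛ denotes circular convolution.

(x ⊛ y)[n] = Σ(m=0 to 1) x[m] · y[(n-m) mod 2]

Computing each output sample:
(x ⊛ y)[0] = -1
(x ⊛ y)[1] = 2

x ⊛ y = [-1, 2]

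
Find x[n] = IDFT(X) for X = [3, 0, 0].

x[n] = (1/3) Σ(k=0 to 2) X[k] · e^(2πikn/3)

Computing each x[n]:
x[0] = 1
x[1] = 1
x[2] = 1

x = [1, 1, 1]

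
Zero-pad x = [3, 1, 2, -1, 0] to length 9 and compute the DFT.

Original 5-point DFT: [5, 2.5000-2.7144i, 2.5000+2.2654i, 2.5000-2.2654i, 2.5000+2.7144i]
Zero-padded 9-point DFT provides frequency interpolation.

DFT_9([x, 0, ...]) = [5, 4.6133-1.7464i, 1.7943-2.5349i, 0.5000+0.8660i, 4.0924+1.8096i, 4.0924-1.8096i, 0.5000-0.8660i, 1.7943+2.5349i, 4.6133+1.7464i]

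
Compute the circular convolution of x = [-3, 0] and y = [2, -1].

(x ⊛ y)[n] = Σ(m=0 to 1) x[m] · y[(n-m) mod 2]

Computing each output sample:
(x ⊛ y)[0] = -6
(x ⊛ y)[1] = 3

x ⊛ y = [-6, 3]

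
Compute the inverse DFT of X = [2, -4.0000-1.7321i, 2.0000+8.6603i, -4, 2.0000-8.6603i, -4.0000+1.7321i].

x[n] = (1/6) Σ(k=0 to 5) X[k] · e^(2πikn/6)

Computing each x[n]:
x[0] = -1
x[1] = -2
x[2] = 3
x[3] = 3
x[4] = -3
x[5] = 2

x = [-1, -2, 3, 3, -3, 2]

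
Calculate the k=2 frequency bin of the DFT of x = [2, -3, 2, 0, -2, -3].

X[2] = Σ(n=0 to 5) x[n] · ω_6^(2n) where ω_6 = e^(-2πi/6)
= (2)·ω_6^0 + (-3)·ω_6^2 + (2)·ω_6^4 + (0)·ω_6^6 + (-2)·ω_6^8 + (-3)·ω_6^10

X[2] = 5.0000+3.4641i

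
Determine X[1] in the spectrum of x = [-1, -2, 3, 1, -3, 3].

X[1] = Σ(n=0 to 5) x[n] · ω_6^(1n) where ω_6 = e^(-2πi/6)
= (-1)·ω_6^0 + (-2)·ω_6^1 + (3)·ω_6^2 + (1)·ω_6^3 + (-3)·ω_6^4 + (3)·ω_6^5

X[1] = -1.5000-0.8660i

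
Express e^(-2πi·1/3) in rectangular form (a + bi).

ω_3^1 = e^(-2πi·1/3)
= cos(-2π·1/3) + i·sin(-2π·1/3)
= cos(-2π/3) + i·sin(-2π/3)

ω_3^1 = cos(-2π/3) + i·sin(-2π/3) = -0.5000-0.8660i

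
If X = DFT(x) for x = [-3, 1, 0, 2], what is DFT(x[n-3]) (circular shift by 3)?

Time shift by 3: X_shifted[k] = ω_4^(3k) · X[k]
Shifted x = [1, 0, 2, -3]

DFT(x[n-3]) = [0, -1-3i, 6, -1+3i]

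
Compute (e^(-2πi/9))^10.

Since ω_9^9 = 1, powers reduce modulo 9.
10 mod 9 = 1
So ω_9^10 = ω_9^1 = e^(-2πi·1/9)

ω_9^10 = ω_9^1 = 0.7660-0.6428i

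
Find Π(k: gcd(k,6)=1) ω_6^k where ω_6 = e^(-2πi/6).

The primitive 6th roots of unity are ω_6^k for k coprime to 6: k ∈ {1, 5}
Their product equals the constant term of the cyclotomic polynomial Φ_6(x) up to sign.
For n ≥ 3, the product of all primitive nth roots of unity is 1. (For n=1 it is 1; for n=2 it is -1.)

1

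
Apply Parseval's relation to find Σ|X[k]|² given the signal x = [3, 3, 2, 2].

Parseval: Σ|x[n]|² = (1/N)Σ|X[k]|², so Σ|X[k]|² = N·Σ|x[n]|² = 4·26.0000

Σ|X[k]|² = N·Σ|x[n]|² = 4·26.0000 = 104.0000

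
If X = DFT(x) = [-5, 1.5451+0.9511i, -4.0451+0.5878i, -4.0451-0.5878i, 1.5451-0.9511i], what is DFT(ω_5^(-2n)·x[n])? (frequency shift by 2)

Modulation property: DFT(ω_5^(-2n)·x[n]) = X[(k-2) mod 5], so circularly shift X by 2 positions.

X[k-2] = [-4.0451-0.5878i, 1.5451-0.9511i, -5, 1.5451+0.9511i, -4.0451+0.5878i]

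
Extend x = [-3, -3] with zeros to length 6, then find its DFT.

Original 2-point DFT: [-6, 0]
Zero-padded 6-point DFT provides frequency interpolation.

DFT_6([x, 0, ...]) = [-6, -4.5000+2.5981i, -1.5000+2.5981i, 0, -1.5000-2.5981i, -4.5000-2.5981i]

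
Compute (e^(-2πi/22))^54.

Since ω_22^22 = 1, powers reduce modulo 22.
54 mod 22 = 10
So ω_22^54 = ω_22^10 = e^(-2πi·10/22)

ω_22^54 = ω_22^10 = -0.9595-0.2817i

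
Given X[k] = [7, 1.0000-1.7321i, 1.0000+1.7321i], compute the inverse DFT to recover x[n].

x[n] = (1/3) Σ(k=0 to 2) X[k] · e^(2πikn/3)

Computing each x[n]:
x[0] = 3
x[1] = 3
x[2] = 1

x = [3, 3, 1]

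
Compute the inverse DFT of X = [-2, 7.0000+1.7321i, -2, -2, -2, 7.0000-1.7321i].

x[n] = (1/6) Σ(k=0 to 5) X[k] · e^(2πikn/6)

Computing each x[n]:
x[0] = 1
x[1] = 1
x[2] = -2
x[3] = -3
x[4] = -1
x[5] = 2

x = [1, 1, -2, -3, -1, 2]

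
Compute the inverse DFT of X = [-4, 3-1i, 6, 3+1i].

x[n] = (1/4) Σ(k=0 to 3) X[k] · e^(2πikn/4)

Computing each x[n]:
x[0] = 2
x[1] = -2
x[2] = -1
x[3] = -3

x = [2, -2, -1, -3]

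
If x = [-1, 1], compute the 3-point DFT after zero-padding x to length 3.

Original 2-point DFT: [0, -2]
Zero-padded 3-point DFT provides frequency interpolation.

DFT_3([x, 0, ...]) = [0, -1.5000-0.8660i, -1.5000+0.8660i]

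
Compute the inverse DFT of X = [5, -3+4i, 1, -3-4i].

x[n] = (1/4) Σ(k=0 to 3) X[k] · e^(2πikn/4)

Computing each x[n]:
x[0] = 0
x[1] = -1
x[2] = 3
x[3] = 3

x = [0, -1, 3, 3]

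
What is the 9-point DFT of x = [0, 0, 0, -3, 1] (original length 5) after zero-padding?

Original 5-point DFT: [-2, 2.7361-0.8123i, -1.7361+3.4410i, -1.7361-3.4410i, 2.7361+0.8123i]
Zero-padded 9-point DFT provides frequency interpolation.

DFT_9([x, 0, ...]) = [-2, 0.5603+2.2561i, 2.2660-1.9553i, -3.5000-0.8660i, 1.6736+3.5829i, 1.6736-3.5829i, -3.5000+0.8660i, 2.2660+1.9553i, 0.5603-2.2561i]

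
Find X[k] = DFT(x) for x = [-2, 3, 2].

X[k] = Σ(n=0 to 2) x[n] · ω_3^(nk)
where ω_3 = e^(-2πi/3)

Computing each X[k]:
X[0] = 3
X[1] = -4.5000-0.8660i
X[2] = -4.5000+0.8660i

X = [3, -4.5000-0.8660i, -4.5000+0.8660i]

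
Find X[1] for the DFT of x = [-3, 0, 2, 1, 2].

X[1] = Σ(n=0 to 4) x[n] · ω_5^(1n) where ω_5 = e^(-2πi/5)
= (-3)·ω_5^0 + (0)·ω_5^1 + (2)·ω_5^2 + (1)·ω_5^3 + (2)·ω_5^4

X[1] = -4.8090+1.3143i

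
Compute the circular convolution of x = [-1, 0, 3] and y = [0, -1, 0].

(x ⊛ y)[n] = Σ(m=0 to 2) x[m] · y[(n-m) mod 3]

Computing each output sample:
(x ⊛ y)[0] = -3
(x ⊛ y)[1] = 1
(x ⊛ y)[2] = 0

x ⊛ y = [-3, 1, 0]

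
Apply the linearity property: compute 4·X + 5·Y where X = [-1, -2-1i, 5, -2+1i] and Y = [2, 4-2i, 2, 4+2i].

By linearity: DFT(4x + 5y) = 4·DFT(x) + 5·DFT(y)
= 4·[-1, -2-1i, 5, -2+1i] + 5·[2, 4-2i, 2, 4+2i]

Computing element-wise:
Z[0] = 4·(-1) + 5·(2) = 6
Z[1] = 4·(-2-1i) + 5·(4-2i) = 12-14i
Z[2] = 4·(5) + 5·(2) = 30
Z[3] = 4·(-2+1i) + 5·(4+2i) = 12+14i

DFT(4x + 5y) = 4·X + 5·Y = [6, 12-14i, 30, 12+14i]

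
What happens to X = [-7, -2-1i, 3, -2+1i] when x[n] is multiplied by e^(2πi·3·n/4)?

Modulation property: DFT(ω_4^(-3n)·x[n]) = X[(k-3) mod 4], so circularly shift X by 3 positions.

X[k-3] = [-2-1i, 3, -2+1i, -7]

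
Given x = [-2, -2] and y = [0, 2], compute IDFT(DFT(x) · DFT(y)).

(x ⊛ y)[n] = Σ(m=0 to 1) x[m] · y[(n-m) mod 2]

Computing each output sample:
(x ⊛ y)[0] = -4
(x ⊛ y)[1] = -4

x ⊛ y = [-4, -4]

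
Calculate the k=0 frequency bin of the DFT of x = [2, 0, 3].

X[0] = Σ(n=0 to 2) x[n] · ω_3^0 = Σ x[n]
= (2) + (0) + (3)

X[0] = 5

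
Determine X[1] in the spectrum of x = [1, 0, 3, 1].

X[1] = Σ(n=0 to 3) x[n] · ω_4^(1n) where ω_4 = e^(-2πi/4)
= (1)·ω_4^0 + (0)·ω_4^1 + (3)·ω_4^2 + (1)·ω_4^3

X[1] = -2+1i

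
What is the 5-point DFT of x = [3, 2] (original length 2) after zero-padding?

Original 2-point DFT: [5, 1]
Zero-padded 5-point DFT provides frequency interpolation.

DFT_5([x, 0, ...]) = [5, 3.6180-1.9021i, 1.3820-1.1756i, 1.3820+1.1756i, 3.6180+1.9021i]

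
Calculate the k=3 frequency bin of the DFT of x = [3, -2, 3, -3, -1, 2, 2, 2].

X[3] = Σ(n=0 to 7) x[n] · ω_8^(3n) where ω_8 = e^(-2πi/8)
= (3)·ω_8^0 + (-2)·ω_8^3 + (3)·ω_8^6 + (-3)·ω_8^9 + (-1)·ω_8^12 + (2)·ω_8^15 + (2)·ω_8^18 + (2)·ω_8^21

X[3] = 3.2929+7.3640i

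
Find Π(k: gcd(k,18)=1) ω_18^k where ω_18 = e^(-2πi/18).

The primitive 18th roots of unity are ω_18^k for k coprime to 18: k ∈ {1, 5, 7, 11, 13, 17}
Their product equals the constant term of the cyclotomic polynomial Φ_18(x) up to sign.
For n ≥ 3, the product of all primitive nth roots of unity is 1. (For n=1 it is 1; for n=2 it is -1.)

1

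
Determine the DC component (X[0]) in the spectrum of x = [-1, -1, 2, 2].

X[0] = Σ(n=0 to 3) x[n] · ω_4^0 = Σ x[n]
= (-1) + (-1) + (2) + (2)

X[0] = 2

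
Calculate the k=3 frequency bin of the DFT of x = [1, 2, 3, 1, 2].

X[3] = Σ(n=0 to 4) x[n] · ω_5^(3n) where ω_5 = e^(-2πi/5)
= (1)·ω_5^0 + (2)·ω_5^3 + (3)·ω_5^6 + (1)·ω_5^9 + (2)·ω_5^12

X[3] = -1.0000-1.9021i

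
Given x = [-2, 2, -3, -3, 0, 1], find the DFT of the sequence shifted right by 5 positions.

Time shift by 5: X_shifted[k] = ω_6^(5k) · X[k]
Shifted x = [2, -3, -3, 0, 1, -2]

DFT(x[n-5]) = [-5, 0.5000+4.3301i, 5.5000-2.5981i, 5, 5.5000+2.5981i, 0.5000-4.3301i]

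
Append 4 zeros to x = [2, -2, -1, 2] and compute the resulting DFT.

Original 4-point DFT: [1, 3+4i, 1, 3-4i]
Zero-padded 8-point DFT provides frequency interpolation.

DFT_8([x, 0, ...]) = [1, -0.8284+1.0000i, 3+4i, 4.8284-1.0000i, 1, 4.8284+1.0000i, 3-4i, -0.8284-1.0000i]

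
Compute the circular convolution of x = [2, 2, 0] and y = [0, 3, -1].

(x ⊛ y)[n] = Σ(m=0 to 2) x[m] · y[(n-m) mod 3]

Computing each output sample:
(x ⊛ y)[0] = -2
(x ⊛ y)[1] = 6
(x ⊛ y)[2] = 4

x ⊛ y = [-2, 6, 4]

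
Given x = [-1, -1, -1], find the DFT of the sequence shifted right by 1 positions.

Time shift by 1: X_shifted[k] = ω_3^(1k) · X[k]
Shifted x = [-1, -1, -1]

DFT(x[n-1]) = [-3, 0, 0]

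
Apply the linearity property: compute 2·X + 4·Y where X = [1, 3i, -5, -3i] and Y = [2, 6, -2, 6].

By linearity: DFT(2x + 4y) = 2·DFT(x) + 4·DFT(y)
= 2·[1, 3i, -5, -3i] + 4·[2, 6, -2, 6]

Computing element-wise:
Z[0] = 2·(1) + 4·(2) = 10
Z[1] = 2·(3i) + 4·(6) = 24+6i
Z[2] = 2·(-5) + 4·(-2) = -18
Z[3] = 2·(-3i) + 4·(6) = 24-6i

DFT(2x + 4y) = 2·X + 4·Y = [10, 24+6i, -18, 24-6i]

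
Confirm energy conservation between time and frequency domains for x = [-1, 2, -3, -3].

Time domain:
Σ|x[n]|² = |-1|² + |2|² + |-3|² + |-3|² = 23.0000

Frequency domain:
(1/4)Σ|X[k]|² = (1/4)(|-5|² + |2-5i|² + |-3|² + |2+5i|²) = (1/4)·92.0000 = 23.0000

Both sides agree, confirming Parseval's theorem.

Σ|x[n]|² = (1/N)Σ|X[k]|² = 23.0000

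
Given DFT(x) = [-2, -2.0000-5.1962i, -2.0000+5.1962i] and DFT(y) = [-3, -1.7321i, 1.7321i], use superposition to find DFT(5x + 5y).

By linearity: DFT(5x + 5y) = 5·DFT(x) + 5·DFT(y)
= 5·[-2, -2.0000-5.1962i, -2.0000+5.1962i] + 5·[-3, -1.7321i, 1.7321i]

Computing element-wise:
Z[0] = 5·(-2) + 5·(-3) = -25
Z[1] = 5·(-2.0000-5.1962i) + 5·(-1.7321i) = -10.0000-34.6415i
Z[2] = 5·(-2.0000+5.1962i) + 5·(1.7321i) = -10.0000+34.6415i

DFT(5x + 5y) = 5·X + 5·Y = [-25, -10.0000-34.6415i, -10.0000+34.6415i]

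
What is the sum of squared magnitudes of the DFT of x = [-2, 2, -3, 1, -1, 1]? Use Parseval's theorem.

Parseval: Σ|x[n]|² = (1/N)Σ|X[k]|², so Σ|X[k]|² = N·Σ|x[n]|² = 6·20.0000

Σ|X[k]|² = N·Σ|x[n]|² = 6·20.0000 = 120.0000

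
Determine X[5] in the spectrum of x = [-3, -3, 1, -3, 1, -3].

X[5] = Σ(n=0 to 5) x[n] · ω_6^(5n) where ω_6 = e^(-2πi/6)
= (-3)·ω_6^0 + (-3)·ω_6^5 + (1)·ω_6^10 + (-3)·ω_6^15 + (1)·ω_6^20 + (-3)·ω_6^25

X[5] = -4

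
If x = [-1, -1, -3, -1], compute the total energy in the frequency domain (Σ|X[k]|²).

Parseval: Σ|x[n]|² = (1/N)Σ|X[k]|², so Σ|X[k]|² = N·Σ|x[n]|² = 4·12.0000

Σ|X[k]|² = N·Σ|x[n]|² = 4·12.0000 = 48.0000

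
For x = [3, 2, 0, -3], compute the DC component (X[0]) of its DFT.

X[0] = Σ(n=0 to 3) x[n] · ω_4^0 = Σ x[n]
= (3) + (2) + (0) + (-3)

X[0] = 2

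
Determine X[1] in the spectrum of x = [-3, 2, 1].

X[1] = Σ(n=0 to 2) x[n] · ω_3^(1n) where ω_3 = e^(-2πi/3)
= (-3)·ω_3^0 + (2)·ω_3^1 + (1)·ω_3^2

X[1] = -4.5000-0.8660i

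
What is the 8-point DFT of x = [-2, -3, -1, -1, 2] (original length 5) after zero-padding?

Original 5-point DFT: [-5, -0.6910+4.7553i, -1.8090+2.9389i, -1.8090-2.9389i, -0.6910-4.7553i]
Zero-padded 8-point DFT provides frequency interpolation.

DFT_8([x, 0, ...]) = [-5, -5.4142+3.8284i, 1+2i, -2.5858+1.8284i, 3, -2.5858-1.8284i, 1-2i, -5.4142-3.8284i]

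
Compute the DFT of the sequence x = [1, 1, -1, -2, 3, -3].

X[k] = Σ(n=0 to 5) x[n] · ω_6^(nk)
where ω_6 = e^(-2πi/6)

Computing each X[k]:
X[0] = -1
X[1] = 1
X[2] = -1.0000-6.9282i
X[3] = 7
X[4] = -1.0000+6.9282i
X[5] = 1

X = [-1, 1, -1.0000-6.9282i, 7, -1.0000+6.9282i, 1]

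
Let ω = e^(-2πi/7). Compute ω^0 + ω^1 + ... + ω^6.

Sum of all nth roots of unity equals 0 for n > 1 (geometric series with r ≠ 1).

0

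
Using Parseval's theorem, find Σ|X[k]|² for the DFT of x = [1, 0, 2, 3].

Parseval: Σ|x[n]|² = (1/N)Σ|X[k]|², so Σ|X[k]|² = N·Σ|x[n]|² = 4·14.0000

Σ|X[k]|² = N·Σ|x[n]|² = 4·14.0000 = 56.0000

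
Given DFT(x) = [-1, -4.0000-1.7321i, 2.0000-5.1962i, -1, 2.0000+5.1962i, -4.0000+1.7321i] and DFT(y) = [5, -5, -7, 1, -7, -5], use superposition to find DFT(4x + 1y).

By linearity: DFT(4x + 1y) = 4·DFT(x) + 1·DFT(y)
= 4·[-1, -4.0000-1.7321i, 2.0000-5.1962i, -1, 2.0000+5.1962i, -4.0000+1.7321i] + 1·[5, -5, -7, 1, -7, -5]

Computing element-wise:
Z[0] = 4·(-1) + 1·(5) = 1
Z[1] = 4·(-4.0000-1.7321i) + 1·(-5) = -21.0000-6.9284i
Z[2] = 4·(2.0000-5.1962i) + 1·(-7) = 1.0000-20.7848i
Z[3] = 4·(-1) + 1·(1) = -3
Z[4] = 4·(2.0000+5.1962i) + 1·(-7) = 1.0000+20.7848i
Z[5] = 4·(-4.0000+1.7321i) + 1·(-5) = -21.0000+6.9284i

DFT(4x + 1y) = 4·X + 1·Y = [1, -21.0000-6.9284i, 1.0000-20.7848i, -3, 1.0000+20.7848i, -21.0000+6.9284i]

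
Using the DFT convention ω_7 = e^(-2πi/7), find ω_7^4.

ω_7^4 = e^(-2πi·4/7)
= cos(-2π·4/7) + i·sin(-2π·4/7)
= cos(-8π/7) + i·sin(-8π/7)

ω_7^4 = cos(-8π/7) + i·sin(-8π/7) = -0.9010+0.4339i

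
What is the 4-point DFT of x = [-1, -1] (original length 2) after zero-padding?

Original 2-point DFT: [-2, 0]
Zero-padded 4-point DFT provides frequency interpolation.

DFT_4([x, 0, ...]) = [-2, -1+1i, 0, -1-1i]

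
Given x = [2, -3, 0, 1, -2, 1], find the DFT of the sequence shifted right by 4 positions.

Time shift by 4: X_shifted[k] = ω_6^(4k) · X[k]
Shifted x = [0, 1, -2, 1, 2, -3]

DFT(x[n-4]) = [-1, -2, 2.0000-6.9282i, 1, 2.0000+6.9282i, -2]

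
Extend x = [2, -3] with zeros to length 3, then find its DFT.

Original 2-point DFT: [-1, 5]
Zero-padded 3-point DFT provides frequency interpolation.

DFT_3([x, 0, ...]) = [-1, 3.5000+2.5981i, 3.5000-2.5981i]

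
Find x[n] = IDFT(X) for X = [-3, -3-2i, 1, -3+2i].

x[n] = (1/4) Σ(k=0 to 3) X[k] · e^(2πikn/4)

Computing each x[n]:
x[0] = -2
x[1] = 0
x[2] = 1
x[3] = -2

x = [-2, 0, 1, -2]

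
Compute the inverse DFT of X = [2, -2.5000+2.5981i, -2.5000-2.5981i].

x[n] = (1/3) Σ(k=0 to 2) X[k] · e^(2πikn/3)

Computing each x[n]:
x[0] = -1
x[1] = 0
x[2] = 3

x = [-1, 0, 3]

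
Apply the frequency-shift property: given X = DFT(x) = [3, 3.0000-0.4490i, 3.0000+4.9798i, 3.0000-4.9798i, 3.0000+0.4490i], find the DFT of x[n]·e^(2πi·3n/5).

Modulation property: DFT(ω_5^(-3n)·x[n]) = X[(k-3) mod 5], so circularly shift X by 3 positions.

X[k-3] = [3.0000+4.9798i, 3.0000-4.9798i, 3.0000+0.4490i, 3, 3.0000-0.4490i]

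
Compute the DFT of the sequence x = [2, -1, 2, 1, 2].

X[k] = Σ(n=0 to 4) x[n] · ω_5^(nk)
where ω_5 = e^(-2πi/5)

Computing each X[k]:
X[0] = 6
X[1] = -0.1180+2.2654i
X[2] = 2.1180+2.7144i
X[3] = 2.1180-2.7144i
X[4] = -0.1180-2.2654i

X = [6, -0.1180+2.2654i, 2.1180+2.7144i, 2.1180-2.7144i, -0.1180-2.2654i]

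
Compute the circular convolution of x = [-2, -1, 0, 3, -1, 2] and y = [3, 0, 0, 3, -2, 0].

(x ⊛ y)[n] = Σ(m=0 to 5) x[m] · y[(n-m) mod 6]

Computing each output sample:
(x ⊛ y)[0] = 3
(x ⊛ y)[1] = -12
(x ⊛ y)[2] = 8
(x ⊛ y)[3] = -1
(x ⊛ y)[4] = -2
(x ⊛ y)[5] = 8

x ⊛ y = [3, -12, 8, -1, -2, 8]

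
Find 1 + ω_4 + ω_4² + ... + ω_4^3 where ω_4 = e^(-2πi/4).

Sum of all nth roots of unity equals 0 for n > 1 (geometric series with r ≠ 1).

0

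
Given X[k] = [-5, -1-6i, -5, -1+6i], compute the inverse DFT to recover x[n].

x[n] = (1/4) Σ(k=0 to 3) X[k] · e^(2πikn/4)

Computing each x[n]:
x[0] = -3
x[1] = 3
x[2] = -2
x[3] = -3

x = [-3, 3, -2, -3]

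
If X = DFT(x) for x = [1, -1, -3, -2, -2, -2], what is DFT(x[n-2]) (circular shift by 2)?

Time shift by 2: X_shifted[k] = ω_6^(2k) · X[k]
Shifted x = [-2, -2, 1, -1, -3, -2]

DFT(x[n-2]) = [-9, -2.0000-3.4641i, 3.4641i, 1, -3.4641i, -2.0000+3.4641i]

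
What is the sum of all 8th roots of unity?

Sum of all nth roots of unity equals 0 for n > 1 (geometric series with r ≠ 1).

0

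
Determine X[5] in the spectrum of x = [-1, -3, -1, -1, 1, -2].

X[5] = Σ(n=0 to 5) x[n] · ω_6^(5n) where ω_6 = e^(-2πi/6)
= (-1)·ω_6^0 + (-3)·ω_6^5 + (-1)·ω_6^10 + (-1)·ω_6^15 + (1)·ω_6^20 + (-2)·ω_6^25

X[5] = -2.5000-2.5981i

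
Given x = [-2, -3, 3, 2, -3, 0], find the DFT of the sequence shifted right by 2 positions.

Time shift by 2: X_shifted[k] = ω_6^(2k) · X[k]
Shifted x = [-3, 0, -2, -3, 3, 2]

DFT(x[n-2]) = [-3, 0.5000+6.0622i, -7.5000-2.5981i, -1, -7.5000+2.5981i, 0.5000-6.0622i]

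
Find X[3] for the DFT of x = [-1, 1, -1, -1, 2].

X[3] = Σ(n=0 to 4) x[n] · ω_5^(3n) where ω_5 = e^(-2πi/5)
= (-1)·ω_5^0 + (1)·ω_5^3 + (-1)·ω_5^6 + (-1)·ω_5^9 + (2)·ω_5^12

X[3] = -4.0451-0.5878i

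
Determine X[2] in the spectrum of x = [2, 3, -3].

X[2] = Σ(n=0 to 2) x[n] · ω_3^(2n) where ω_3 = e^(-2πi/3)
= (2)·ω_3^0 + (3)·ω_3^2 + (-3)·ω_3^4

X[2] = 2.0000+5.1962i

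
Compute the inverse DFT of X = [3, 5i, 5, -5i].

x[n] = (1/4) Σ(k=0 to 3) X[k] · e^(2πikn/4)

Computing each x[n]:
x[0] = 2
x[1] = -3
x[2] = 2
x[3] = 2

x = [2, -3, 2, 2]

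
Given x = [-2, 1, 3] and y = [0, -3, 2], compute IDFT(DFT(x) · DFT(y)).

(x ⊛ y)[n] = Σ(m=0 to 2) x[m] · y[(n-m) mod 3]

Computing each output sample:
(x ⊛ y)[0] = -7
(x ⊛ y)[1] = 12
(x ⊛ y)[2] = -7

x ⊛ y = [-7, 12, -7]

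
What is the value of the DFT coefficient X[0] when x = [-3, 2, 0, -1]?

X[0] = Σ(n=0 to 3) x[n] · ω_4^0 = Σ x[n]
= (-3) + (2) + (0) + (-1)

X[0] = -2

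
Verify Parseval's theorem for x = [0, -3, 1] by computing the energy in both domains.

Time domain:
Σ|x[n]|² = |0|² + |-3|² + |1|² = 10.0000

Frequency domain:
(1/3)Σ|X[k]|² = (1/3)(|-2|² + |1.0000+3.4641i|² + |1.0000-3.4641i|²) = (1/3)·30.0000 = 10.0000

Both sides agree, confirming Parseval's theorem.

Σ|x[n]|² = (1/N)Σ|X[k]|² = 10.0000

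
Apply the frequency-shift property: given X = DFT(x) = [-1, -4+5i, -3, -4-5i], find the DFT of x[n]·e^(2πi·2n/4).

Modulation property: DFT(ω_4^(-2n)·x[n]) = X[(k-2) mod 4], so circularly shift X by 2 positions.

X[k-2] = [-3, -4-5i, -1, -4+5i]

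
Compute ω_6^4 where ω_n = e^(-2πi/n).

ω_6^4 = e^(-2πi·4/6)
= cos(-2π·4/6) + i·sin(-2π·4/6)
= cos(-8π/6) + i·sin(-8π/6)

ω_6^4 = cos(-8π/6) + i·sin(-8π/6) = -0.5000+0.8660i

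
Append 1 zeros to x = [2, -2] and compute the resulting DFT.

Original 2-point DFT: [0, 4]
Zero-padded 3-point DFT provides frequency interpolation.

DFT_3([x, 0, ...]) = [0, 3.0000+1.7321i, 3.0000-1.7321i]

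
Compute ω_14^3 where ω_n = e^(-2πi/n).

ω_14^3 = e^(-2πi·3/14)
= cos(-2π·3/14) + i·sin(-2π·3/14)
= cos(-6π/14) + i·sin(-6π/14)

ω_14^3 = cos(-6π/14) + i·sin(-6π/14) = 0.2225-0.9749i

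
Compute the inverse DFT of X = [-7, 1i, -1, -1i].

x[n] = (1/4) Σ(k=0 to 3) X[k] · e^(2πikn/4)

Computing each x[n]:
x[0] = -2
x[1] = -2
x[2] = -2
x[3] = -1

x = [-2, -2, -2, -1]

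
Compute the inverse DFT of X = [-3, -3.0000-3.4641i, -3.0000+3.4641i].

x[n] = (1/3) Σ(k=0 to 2) X[k] · e^(2πikn/3)

Computing each x[n]:
x[0] = -3
x[1] = 2
x[2] = -2

x = [-3, 2, -2]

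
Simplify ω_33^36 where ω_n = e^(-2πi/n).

Since ω_33^33 = 1, powers reduce modulo 33.
36 mod 33 = 3
So ω_33^36 = ω_33^3 = e^(-2πi·3/33)

ω_33^36 = ω_33^3 = 0.8413-0.5406i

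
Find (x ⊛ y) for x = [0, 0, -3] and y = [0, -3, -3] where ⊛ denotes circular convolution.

(x ⊛ y)[n] = Σ(m=0 to 2) x[m] · y[(n-m) mod 3]

Computing each output sample:
(x ⊛ y)[0] = 9
(x ⊛ y)[1] = 9
(x ⊛ y)[2] = 0

x ⊛ y = [9, 9, 0]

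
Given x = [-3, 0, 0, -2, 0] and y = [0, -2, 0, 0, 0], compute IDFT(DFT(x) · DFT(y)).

(x ⊛ y)[n] = Σ(m=0 to 4) x[m] · y[(n-m) mod 5]

Computing each output sample:
(x ⊛ y)[0] = 0
(x ⊛ y)[1] = 6
(x ⊛ y)[2] = 0
(x ⊛ y)[3] = 0
(x ⊛ y)[4] = 4

x ⊛ y = [0, 6, 0, 0, 4]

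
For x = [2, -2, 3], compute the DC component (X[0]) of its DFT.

X[0] = Σ(n=0 to 2) x[n] · ω_3^0 = Σ x[n]
= (2) + (-2) + (3)

X[0] = 3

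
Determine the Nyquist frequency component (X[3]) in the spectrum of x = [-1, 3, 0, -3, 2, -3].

X[3] = Σ(n=0 to 5) x[n] · ω_6^(3n) where ω_6 = e^(-2πi/6)
= (-1)·ω_6^0 + (3)·ω_6^3 + (0)·ω_6^6 + (-3)·ω_6^9 + (2)·ω_6^12 + (-3)·ω_6^15

X[3] = 4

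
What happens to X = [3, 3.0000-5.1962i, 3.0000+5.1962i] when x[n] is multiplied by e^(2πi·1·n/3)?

Modulation property: DFT(ω_3^(-1n)·x[n]) = X[(k-1) mod 3], so circularly shift X by 1 positions.

X[k-1] = [3.0000+5.1962i, 3, 3.0000-5.1962i]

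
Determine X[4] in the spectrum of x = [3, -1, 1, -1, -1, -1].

X[4] = Σ(n=0 to 5) x[n] · ω_6^(4n) where ω_6 = e^(-2πi/6)
= (3)·ω_6^0 + (-1)·ω_6^4 + (1)·ω_6^8 + (-1)·ω_6^12 + (-1)·ω_6^16 + (-1)·ω_6^20

X[4] = 3.0000-1.7321i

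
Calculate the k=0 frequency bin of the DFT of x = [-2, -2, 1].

X[0] = Σ(n=0 to 2) x[n] · ω_3^0 = Σ x[n]
= (-2) + (-2) + (1)

X[0] = -3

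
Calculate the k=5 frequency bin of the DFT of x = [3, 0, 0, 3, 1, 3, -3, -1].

X[5] = Σ(n=0 to 7) x[n] · ω_8^(5n) where ω_8 = e^(-2πi/8)
= (3)·ω_8^0 + (0)·ω_8^5 + (0)·ω_8^10 + (3)·ω_8^15 + (1)·ω_8^20 + (3)·ω_8^25 + (-3)·ω_8^30 + (-1)·ω_8^35

X[5] = 6.9497-2.2929i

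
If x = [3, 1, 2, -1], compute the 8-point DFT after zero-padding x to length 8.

Original 4-point DFT: [5, 1-2i, 5, 1+2i]
Zero-padded 8-point DFT provides frequency interpolation.

DFT_8([x, 0, ...]) = [5, 4.4142-2.0000i, 1-2i, 1.5858+2.0000i, 5, 1.5858-2.0000i, 1+2i, 4.4142+2.0000i]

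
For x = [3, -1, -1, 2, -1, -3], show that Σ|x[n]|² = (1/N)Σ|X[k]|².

Time domain:
Σ|x[n]|² = |3|² + |-1|² + |-1|² + |2|² + |-1|² + |-3|² = 25.0000

Frequency domain:
(1/6)Σ|X[k]|² = (1/6)(|-1|² + |-1.7321i|² + |8.0000-1.7321i|² + |3|² + |8.0000+1.7321i|² + |1.7321i|²) = (1/6)·150.0000 = 25.0000

Both sides agree, confirming Parseval's theorem.

Σ|x[n]|² = (1/N)Σ|X[k]|² = 25.0000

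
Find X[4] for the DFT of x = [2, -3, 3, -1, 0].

X[4] = Σ(n=0 to 4) x[n] · ω_5^(4n) where ω_5 = e^(-2πi/5)
= (2)·ω_5^0 + (-3)·ω_5^4 + (3)·ω_5^8 + (-1)·ω_5^12 + (0)·ω_5^16

X[4] = -0.5451-0.5020i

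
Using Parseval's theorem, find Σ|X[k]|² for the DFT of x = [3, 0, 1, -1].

Parseval: Σ|x[n]|² = (1/N)Σ|X[k]|², so Σ|X[k]|² = N·Σ|x[n]|² = 4·11.0000

Σ|X[k]|² = N·Σ|x[n]|² = 4·11.0000 = 44.0000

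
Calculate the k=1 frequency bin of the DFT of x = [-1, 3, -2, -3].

X[1] = Σ(n=0 to 3) x[n] · ω_4^(1n) where ω_4 = e^(-2πi/4)
= (-1)·ω_4^0 + (3)·ω_4^1 + (-2)·ω_4^2 + (-3)·ω_4^3

X[1] = 1-6i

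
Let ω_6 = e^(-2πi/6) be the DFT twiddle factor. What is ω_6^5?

ω_6^5 = e^(-2πi·5/6)
= cos(-2π·5/6) + i·sin(-2π·5/6)
= cos(-10π/6) + i·sin(-10π/6)

ω_6^5 = cos(-10π/6) + i·sin(-10π/6) = 0.5000+0.8660i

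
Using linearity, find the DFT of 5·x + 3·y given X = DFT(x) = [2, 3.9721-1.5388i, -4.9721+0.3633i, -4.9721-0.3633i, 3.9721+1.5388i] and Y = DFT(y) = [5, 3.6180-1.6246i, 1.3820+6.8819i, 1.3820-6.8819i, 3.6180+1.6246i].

By linearity: DFT(5x + 3y) = 5·DFT(x) + 3·DFT(y)
= 5·[2, 3.9721-1.5388i, -4.9721+0.3633i, -4.9721-0.3633i, 3.9721+1.5388i] + 3·[5, 3.6180-1.6246i, 1.3820+6.8819i, 1.3820-6.8819i, 3.6180+1.6246i]

Computing element-wise:
Z[0] = 5·(2) + 3·(5) = 25
Z[1] = 5·(3.9721-1.5388i) + 3·(3.6180-1.6246i) = 30.7145-12.5678i
Z[2] = 5·(-4.9721+0.3633i) + 3·(1.3820+6.8819i) = -20.7145+22.4622i
Z[3] = 5·(-4.9721-0.3633i) + 3·(1.3820-6.8819i) = -20.7145-22.4622i
Z[4] = 5·(3.9721+1.5388i) + 3·(3.6180+1.6246i) = 30.7145+12.5678i

DFT(5x + 3y) = 5·X + 3·Y = [25, 30.7145-12.5678i, -20.7145+22.4622i, -20.7145-22.4622i, 30.7145+12.5678i]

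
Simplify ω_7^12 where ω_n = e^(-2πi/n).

Since ω_7^7 = 1, powers reduce modulo 7.
12 mod 7 = 5
So ω_7^12 = ω_7^5 = e^(-2πi·5/7)

ω_7^12 = ω_7^5 = -0.2225+0.9749i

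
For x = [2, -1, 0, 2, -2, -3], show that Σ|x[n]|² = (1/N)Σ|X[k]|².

Time domain:
Σ|x[n]|² = |2|² + |-1|² + |0|² + |2|² + |-2|² + |-3|² = 22.0000

Frequency domain:
(1/6)Σ|X[k]|² = (1/6)(|-2|² + |-1.0000-3.4641i|² + |7|² + |2|² + |7|² + |-1.0000+3.4641i|²) = (1/6)·132.0000 = 22.0000

Both sides agree, confirming Parseval's theorem.

Σ|x[n]|² = (1/N)Σ|X[k]|² = 22.0000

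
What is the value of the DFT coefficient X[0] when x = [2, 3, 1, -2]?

X[0] = Σ(n=0 to 3) x[n] · ω_4^0 = Σ x[n]
= (2) + (3) + (1) + (-2)

X[0] = 4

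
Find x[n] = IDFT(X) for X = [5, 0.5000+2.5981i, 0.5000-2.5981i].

x[n] = (1/3) Σ(k=0 to 2) X[k] · e^(2πikn/3)

Computing each x[n]:
x[0] = 2
x[1] = 0
x[2] = 3

x = [2, 0, 3]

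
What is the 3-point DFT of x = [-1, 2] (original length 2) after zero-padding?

Original 2-point DFT: [1, -3]
Zero-padded 3-point DFT provides frequency interpolation.

DFT_3([x, 0, ...]) = [1, -2.0000-1.7321i, -2.0000+1.7321i]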